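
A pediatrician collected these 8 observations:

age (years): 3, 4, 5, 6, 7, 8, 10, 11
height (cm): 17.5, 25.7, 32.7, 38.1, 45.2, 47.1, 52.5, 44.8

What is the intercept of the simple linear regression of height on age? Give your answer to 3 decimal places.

12.519

n = 8, Σx = 54, Σy = 303.6, Σxy = 2258.4, Σx² = 420
Sxx = Σx² − (Σx)²/n = 420 − 364.5 = 55.5
Sxy = Σxy − (Σx)(Σy)/n = 2258.4 − 2049.3 = 209.1
b = Sxy/Sxx = 209.1/55.5 = 3.767568
a = ȳ − b·x̄ = 37.95 − 3.767568·6.75 = 12.518919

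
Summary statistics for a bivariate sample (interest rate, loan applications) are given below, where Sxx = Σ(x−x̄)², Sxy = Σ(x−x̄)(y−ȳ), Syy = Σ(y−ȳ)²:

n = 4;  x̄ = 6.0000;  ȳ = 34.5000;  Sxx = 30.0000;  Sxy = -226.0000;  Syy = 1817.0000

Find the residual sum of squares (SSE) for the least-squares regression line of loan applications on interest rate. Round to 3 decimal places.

114.467

b = Sxy/Sxx = -226/30 = -7.533333
SSE = Syy − b·Sxy = 1817 − (-7.533333)·(-226) = 114.466667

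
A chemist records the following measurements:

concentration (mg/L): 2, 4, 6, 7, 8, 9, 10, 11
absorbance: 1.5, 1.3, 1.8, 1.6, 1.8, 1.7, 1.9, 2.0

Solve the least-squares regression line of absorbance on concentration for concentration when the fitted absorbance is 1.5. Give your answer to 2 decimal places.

3.88

n = 8, Σx = 57, Σy = 13.6, Σxy = 100.9, Σx² = 471
Sxx = Σx² − (Σx)²/n = 471 − 406.125 = 64.875
Sxy = Σxy − (Σx)(Σy)/n = 100.9 − 96.9 = 4
b = Sxy/Sxx = 4/64.875 = 0.061657
a = ȳ − b·x̄ = 1.7 − 0.061657·7.125 = 1.260694
Set a + b·x = 1.5: x = (1.5 − 1.260694) / 0.061657 = 3.88125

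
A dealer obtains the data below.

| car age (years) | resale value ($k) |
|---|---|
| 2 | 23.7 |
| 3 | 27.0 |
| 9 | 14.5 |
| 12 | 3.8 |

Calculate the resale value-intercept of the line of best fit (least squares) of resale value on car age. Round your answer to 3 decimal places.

n = 4, Σx = 26, Σy = 69, Σxy = 304.5, Σx² = 238
Sxx = Σx² − (Σx)²/n = 238 − 169 = 69
Sxy = Σxy − (Σx)(Σy)/n = 304.5 − 448.5 = -144
b = Sxy/Sxx = -144/69 = -2.086957
a = ȳ − b·x̄ = 17.25 − (-2.086957)·6.5 = 30.815217

30.815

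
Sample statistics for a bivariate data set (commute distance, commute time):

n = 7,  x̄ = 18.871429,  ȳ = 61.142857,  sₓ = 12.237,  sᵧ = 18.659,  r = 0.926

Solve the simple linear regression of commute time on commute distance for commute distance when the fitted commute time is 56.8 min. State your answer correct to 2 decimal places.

15.80

b = r · sᵧ/sₓ = 0.926 · 18.659/12.237 = 1.411966
a = ȳ − b·x̄ = 61.142857 − 1.411966·18.871429 = 34.497032
Set a + b·x = 56.8: x = (56.8 − 34.497032) / 1.411966 = 15.795678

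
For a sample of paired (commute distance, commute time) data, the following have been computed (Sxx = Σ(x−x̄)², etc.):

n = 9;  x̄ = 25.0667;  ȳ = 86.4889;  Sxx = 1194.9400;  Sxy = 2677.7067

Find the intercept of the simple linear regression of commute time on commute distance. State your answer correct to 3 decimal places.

b = Sxy/Sxx = 2677.7067/1194.94 = 2.240871
a = ȳ − b·x̄ = 86.4889 − 2.240871·25.0667 = 30.317652

30.318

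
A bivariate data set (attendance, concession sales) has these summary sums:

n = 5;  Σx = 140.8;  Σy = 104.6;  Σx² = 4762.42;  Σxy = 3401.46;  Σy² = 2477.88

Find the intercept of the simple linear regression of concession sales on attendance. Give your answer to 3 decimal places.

Sxx = Σx² − (Σx)²/n = 4762.42 − 3964.928 = 797.492
Sxy = Σxy − (Σx)(Σy)/n = 3401.46 − 2945.536 = 455.924
b = Sxy/Sxx = 455.924/797.492 = 0.571697
a = ȳ − b·x̄ = 20.92 − 0.571697·28.16 = 4.821005

4.821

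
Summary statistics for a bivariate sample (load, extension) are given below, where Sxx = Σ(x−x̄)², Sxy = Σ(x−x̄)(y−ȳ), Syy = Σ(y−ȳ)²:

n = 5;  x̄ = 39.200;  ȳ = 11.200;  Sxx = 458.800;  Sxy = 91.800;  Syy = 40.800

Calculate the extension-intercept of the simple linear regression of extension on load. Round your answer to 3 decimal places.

b = Sxy/Sxx = 91.8/458.8 = 0.200087
a = ȳ − b·x̄ = 11.2 − 0.200087·39.2 = 3.356582

3.357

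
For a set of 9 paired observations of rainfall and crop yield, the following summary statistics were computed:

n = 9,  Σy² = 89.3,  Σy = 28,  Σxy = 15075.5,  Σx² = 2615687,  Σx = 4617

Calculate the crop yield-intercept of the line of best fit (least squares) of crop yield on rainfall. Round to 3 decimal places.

1.634

Sxx = Σx² − (Σx)²/n = 2615687 − 2368521 = 247166
Sxy = Σxy − (Σx)(Σy)/n = 15075.5 − 14364 = 711.5
b = Sxy/Sxx = 711.5/247166 = 0.002879
a = ȳ − b·x̄ = 3.111111 − 0.002879·513 = 1.634373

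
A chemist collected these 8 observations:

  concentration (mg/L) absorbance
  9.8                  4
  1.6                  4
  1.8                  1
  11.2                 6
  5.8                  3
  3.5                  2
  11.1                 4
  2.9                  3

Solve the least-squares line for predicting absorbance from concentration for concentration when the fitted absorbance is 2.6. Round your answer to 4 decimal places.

2.9639

n = 8, Σx = 47.7, Σy = 27, Σxy = 192.1, Σx² = 404.79
Sxx = Σx² − (Σx)²/n = 404.79 − 284.41125 = 120.37875
Sxy = Σxy − (Σx)(Σy)/n = 192.1 − 160.9875 = 31.1125
b = Sxy/Sxx = 31.1125/120.37875 = 0.258455
a = ȳ − b·x̄ = 3.375 − 0.258455·5.9625 = 1.833962
Set a + b·x = 2.6: x = (2.6 − 1.833962) / 0.258455 = 2.963913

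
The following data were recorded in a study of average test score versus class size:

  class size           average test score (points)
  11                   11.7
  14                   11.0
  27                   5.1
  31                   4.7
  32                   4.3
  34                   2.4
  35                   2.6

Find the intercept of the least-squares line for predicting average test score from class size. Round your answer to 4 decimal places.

n = 7, Σx = 184, Σy = 41.8, Σxy = 876.3, Σx² = 5412
Sxx = Σx² − (Σx)²/n = 5412 − 4836.571429 = 575.428571
Sxy = Σxy − (Σx)(Σy)/n = 876.3 − 1098.742857 = -222.442857
b = Sxy/Sxx = -222.442857/575.428571 = -0.386569
a = ȳ − b·x̄ = 5.971429 − (-0.386569)·26.285714 = 16.132671

16.1327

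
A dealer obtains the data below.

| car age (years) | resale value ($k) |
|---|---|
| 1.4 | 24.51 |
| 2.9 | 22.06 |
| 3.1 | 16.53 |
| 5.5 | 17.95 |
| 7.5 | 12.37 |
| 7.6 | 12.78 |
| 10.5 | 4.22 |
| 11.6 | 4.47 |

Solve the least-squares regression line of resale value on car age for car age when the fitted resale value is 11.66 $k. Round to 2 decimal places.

n = 8, Σx = 50.1, Σy = 114.89, Σxy = 534.321, Σx² = 409.05
Sxx = Σx² − (Σx)²/n = 409.05 − 313.75125 = 95.29875
Sxy = Σxy − (Σx)(Σy)/n = 534.321 − 719.498625 = -185.177625
b = Sxy/Sxx = -185.177625/95.29875 = -1.943128
a = ȳ − b·x̄ = 14.36125 − (-1.943128)·6.2625 = 26.530086
Set a + b·x = 11.66: x = (11.66 − 26.530086) / (-1.943128) = 7.652656

7.65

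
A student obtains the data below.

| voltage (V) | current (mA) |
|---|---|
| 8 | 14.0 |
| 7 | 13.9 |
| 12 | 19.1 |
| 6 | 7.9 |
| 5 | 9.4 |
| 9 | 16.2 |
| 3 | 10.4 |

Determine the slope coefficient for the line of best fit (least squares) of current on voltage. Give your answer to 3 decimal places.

1.192

n = 7, Σx = 50, Σy = 90.9, Σxy = 709.9, Σx² = 408
Sxx = Σx² − (Σx)²/n = 408 − 357.142857 = 50.857143
Sxy = Σxy − (Σx)(Σy)/n = 709.9 − 649.285714 = 60.614286
b = Sxy/Sxx = 60.614286/50.857143 = 1.191854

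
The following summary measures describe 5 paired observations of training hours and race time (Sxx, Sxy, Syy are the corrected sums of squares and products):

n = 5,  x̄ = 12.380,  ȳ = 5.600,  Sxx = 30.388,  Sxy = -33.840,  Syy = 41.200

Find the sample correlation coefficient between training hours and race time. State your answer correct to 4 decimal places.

-0.9564

r = Sxy/√(Sxx·Syy) = -33.84/√(1251.9856) = -33.84/35.383409 = -0.956380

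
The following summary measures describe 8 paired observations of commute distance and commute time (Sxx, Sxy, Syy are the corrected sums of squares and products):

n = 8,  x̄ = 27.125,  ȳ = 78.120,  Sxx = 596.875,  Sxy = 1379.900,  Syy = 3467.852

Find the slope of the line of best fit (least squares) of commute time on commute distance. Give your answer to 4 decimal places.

2.3119

b = Sxy/Sxx = 1379.9/596.875 = 2.311874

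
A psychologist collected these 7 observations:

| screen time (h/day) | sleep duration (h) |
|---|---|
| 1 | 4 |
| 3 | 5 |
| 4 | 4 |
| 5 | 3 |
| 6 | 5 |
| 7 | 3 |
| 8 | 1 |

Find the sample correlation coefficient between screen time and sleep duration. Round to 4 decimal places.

n = 7, Σx = 34, Σy = 25, Σxy = 109, Σx² = 200, Σy² = 101
Sxx = Σx² − (Σx)²/n = 200 − 165.142857 = 34.857143
Sxy = Σxy − (Σx)(Σy)/n = 109 − 121.428571 = -12.428571
Syy = Σy² − (Σy)²/n = 101 − 89.285714 = 11.714286
r = Sxy/√(Sxx·Syy) = -12.428571/√(408.326531) = -12.428571/20.207091 = -0.615060

-0.6151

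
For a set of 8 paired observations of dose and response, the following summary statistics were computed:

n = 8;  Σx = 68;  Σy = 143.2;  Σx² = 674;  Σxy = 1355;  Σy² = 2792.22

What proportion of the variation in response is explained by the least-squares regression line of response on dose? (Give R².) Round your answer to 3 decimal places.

Sxx = Σx² − (Σx)²/n = 674 − 578 = 96
Sxy = Σxy − (Σx)(Σy)/n = 1355 − 1217.2 = 137.8
Syy = Σy² − (Σy)²/n = 2792.22 − 2563.28 = 228.94
R² = Sxy²/(Sxx·Syy) = (137.8)²/(96·228.94) = 0.863984

0.864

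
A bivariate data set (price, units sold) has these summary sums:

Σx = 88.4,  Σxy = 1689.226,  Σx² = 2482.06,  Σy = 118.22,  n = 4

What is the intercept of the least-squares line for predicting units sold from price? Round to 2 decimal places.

Sxx = Σx² − (Σx)²/n = 2482.06 − 1953.64 = 528.42
Sxy = Σxy − (Σx)(Σy)/n = 1689.226 − 2612.662 = -923.436
b = Sxy/Sxx = -923.436/528.42 = -1.747542
a = ȳ − b·x̄ = 29.555 − (-1.747542)·22.1 = 68.175672

68.18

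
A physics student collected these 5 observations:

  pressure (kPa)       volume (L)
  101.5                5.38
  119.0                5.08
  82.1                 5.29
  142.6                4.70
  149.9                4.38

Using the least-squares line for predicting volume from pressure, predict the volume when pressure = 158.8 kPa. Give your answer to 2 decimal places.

n = 5, Σx = 595.1, Σy = 24.83, Σxy = 2911.681, Σx² = 74008.43
Sxx = Σx² − (Σx)²/n = 74008.43 − 70828.802 = 3179.628
Sxy = Σxy − (Σx)(Σy)/n = 2911.681 − 2955.2666 = -43.5856
b = Sxy/Sxx = -43.5856/3179.628 = -0.013708
a = ȳ − b·x̄ = 4.966 − (-0.013708)·119.02 = 6.597498
ŷ(158.8) = a + b·158.8 = 6.597498 + (-0.013708)·158.8 = 4.420705

4.42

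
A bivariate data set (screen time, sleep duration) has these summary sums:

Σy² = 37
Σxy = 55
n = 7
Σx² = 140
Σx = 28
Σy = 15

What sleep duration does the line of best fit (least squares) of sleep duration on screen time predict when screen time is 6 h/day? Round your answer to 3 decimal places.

Sxx = Σx² − (Σx)²/n = 140 − 112 = 28
Sxy = Σxy − (Σx)(Σy)/n = 55 − 60 = -5
b = Sxy/Sxx = -5/28 = -0.178571
a = ȳ − b·x̄ = 2.142857 − (-0.178571)·4 = 2.857143
ŷ(6) = a + b·6 = 2.857143 + (-0.178571)·6 = 1.785714

1.786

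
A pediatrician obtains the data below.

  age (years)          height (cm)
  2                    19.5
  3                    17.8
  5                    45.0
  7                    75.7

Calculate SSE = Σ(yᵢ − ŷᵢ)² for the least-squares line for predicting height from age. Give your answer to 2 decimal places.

116.28

n = 4, Σx = 17, Σy = 158, Σxy = 847.3, Σx² = 87, Σy² = 8452.58
Sxx = Σx² − (Σx)²/n = 87 − 72.25 = 14.75
Sxy = Σxy − (Σx)(Σy)/n = 847.3 − 671.5 = 175.8
Syy = Σy² − (Σy)²/n = 8452.58 − 6241 = 2211.58
b = Sxy/Sxx = 175.8/14.75 = 11.918644
SSE = Syy − b·Sxy = 2211.58 − 11.918644·175.8 = 116.282373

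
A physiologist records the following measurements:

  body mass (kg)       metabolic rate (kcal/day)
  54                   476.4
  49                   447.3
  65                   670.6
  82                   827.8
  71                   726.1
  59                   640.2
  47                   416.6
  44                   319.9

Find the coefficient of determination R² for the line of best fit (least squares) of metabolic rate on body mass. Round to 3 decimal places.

n = 8, Σx = 471, Σy = 4524.9, Σxy = 282092.6, Σx² = 28933, Σy² = 2774960.27
Sxx = Σx² − (Σx)²/n = 28933 − 27730.125 = 1202.875
Sxy = Σxy − (Σx)(Σy)/n = 282092.6 − 266403.4875 = 15689.1125
Syy = Σy² − (Σy)²/n = 2774960.27 − 2559340.00125 = 215620.26875
R² = Sxy²/(Sxx·Syy) = (15689.1125)²/(1202.875·215620.26875) = 0.949045

0.949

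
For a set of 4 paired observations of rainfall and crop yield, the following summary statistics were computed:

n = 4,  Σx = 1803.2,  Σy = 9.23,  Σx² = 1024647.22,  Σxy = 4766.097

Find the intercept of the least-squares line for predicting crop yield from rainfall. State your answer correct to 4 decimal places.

Sxx = Σx² − (Σx)²/n = 1024647.22 − 812882.56 = 211764.66
Sxy = Σxy − (Σx)(Σy)/n = 4766.097 − 4160.884 = 605.213
b = Sxy/Sxx = 605.213/211764.66 = 0.002858
a = ȳ − b·x̄ = 2.3075 − 0.002858·450.8 = 1.019136

1.0191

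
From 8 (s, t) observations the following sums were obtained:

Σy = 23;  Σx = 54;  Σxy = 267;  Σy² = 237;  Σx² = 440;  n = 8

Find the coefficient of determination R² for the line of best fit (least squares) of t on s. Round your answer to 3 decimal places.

0.968

Sxx = Σx² − (Σx)²/n = 440 − 364.5 = 75.5
Sxy = Σxy − (Σx)(Σy)/n = 267 − 155.25 = 111.75
Syy = Σy² − (Σy)²/n = 237 − 66.125 = 170.875
R² = Sxy²/(Sxx·Syy) = (111.75)²/(75.5·170.875) = 0.967987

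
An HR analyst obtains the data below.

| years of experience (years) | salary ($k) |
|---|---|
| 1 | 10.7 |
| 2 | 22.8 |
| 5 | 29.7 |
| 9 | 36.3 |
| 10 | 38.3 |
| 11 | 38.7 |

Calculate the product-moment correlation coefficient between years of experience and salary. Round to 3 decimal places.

n = 6, Σx = 38, Σy = 176.5, Σxy = 1340.2, Σx² = 332, Σy² = 5798.69
Sxx = Σx² − (Σx)²/n = 332 − 240.666667 = 91.333333
Sxy = Σxy − (Σx)(Σy)/n = 1340.2 − 1117.833333 = 222.366667
Syy = Σy² − (Σy)²/n = 5798.69 − 5192.041667 = 606.648333
r = Sxy/√(Sxx·Syy) = 222.366667/√(55407.214444) = 222.366667/235.387371 = 0.944684

0.945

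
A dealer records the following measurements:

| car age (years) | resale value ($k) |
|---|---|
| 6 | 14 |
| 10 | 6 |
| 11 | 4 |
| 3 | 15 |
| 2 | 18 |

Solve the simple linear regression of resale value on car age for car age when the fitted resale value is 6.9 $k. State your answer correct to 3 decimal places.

9.463

n = 5, Σx = 32, Σy = 57, Σxy = 269, Σx² = 270
Sxx = Σx² − (Σx)²/n = 270 − 204.8 = 65.2
Sxy = Σxy − (Σx)(Σy)/n = 269 − 364.8 = -95.8
b = Sxy/Sxx = -95.8/65.2 = -1.469325
a = ȳ − b·x̄ = 11.4 − (-1.469325)·6.4 = 20.803681
Set a + b·x = 6.9: x = (6.9 − 20.803681) / (-1.469325) = 9.462630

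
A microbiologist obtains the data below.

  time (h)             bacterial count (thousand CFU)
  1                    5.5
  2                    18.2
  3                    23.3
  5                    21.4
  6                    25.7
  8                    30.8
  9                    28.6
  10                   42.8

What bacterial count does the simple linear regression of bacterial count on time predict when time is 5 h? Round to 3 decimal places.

n = 8, Σx = 44, Σy = 196.3, Σxy = 1304.8, Σx² = 320
Sxx = Σx² − (Σx)²/n = 320 − 242 = 78
Sxy = Σxy − (Σx)(Σy)/n = 1304.8 − 1079.65 = 225.15
b = Sxy/Sxx = 225.15/78 = 2.886538
a = ȳ − b·x̄ = 24.5375 − 2.886538·5.5 = 8.661538
ŷ(5) = a + b·5 = 8.661538 + 2.886538·5 = 23.094231

23.094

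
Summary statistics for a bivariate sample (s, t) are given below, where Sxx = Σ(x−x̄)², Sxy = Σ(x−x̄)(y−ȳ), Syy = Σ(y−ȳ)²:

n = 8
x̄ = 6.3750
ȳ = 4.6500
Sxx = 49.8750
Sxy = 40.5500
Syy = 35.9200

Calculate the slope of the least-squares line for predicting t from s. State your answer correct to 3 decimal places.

0.813

b = Sxy/Sxx = 40.55/49.875 = 0.813033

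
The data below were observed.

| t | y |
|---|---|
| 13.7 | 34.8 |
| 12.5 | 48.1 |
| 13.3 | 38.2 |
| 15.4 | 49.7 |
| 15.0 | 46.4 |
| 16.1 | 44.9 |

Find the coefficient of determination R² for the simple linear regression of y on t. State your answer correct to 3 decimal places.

n = 6, Σx = 86, Σy = 262.1, Σxy = 3770.34, Σx² = 1242.2, Σy² = 11622.95
Sxx = Σx² − (Σx)²/n = 1242.2 − 1232.666667 = 9.533333
Sxy = Σxy − (Σx)(Σy)/n = 3770.34 − 3756.766667 = 13.573333
Syy = Σy² − (Σy)²/n = 11622.95 − 11449.401667 = 173.548333
R² = Sxy²/(Sxx·Syy) = (13.573333)²/(9.533333·173.548333) = 0.111355

0.111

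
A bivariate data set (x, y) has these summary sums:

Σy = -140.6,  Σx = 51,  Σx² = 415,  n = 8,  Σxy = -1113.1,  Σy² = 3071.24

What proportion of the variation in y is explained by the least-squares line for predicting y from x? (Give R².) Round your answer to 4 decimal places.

0.8711

Sxx = Σx² − (Σx)²/n = 415 − 325.125 = 89.875
Sxy = Σxy − (Σx)(Σy)/n = -1113.1 − (-896.325) = -216.775
Syy = Σy² − (Σy)²/n = 3071.24 − 2471.045 = 600.195
R² = Sxy²/(Sxx·Syy) = (-216.775)²/(89.875·600.195) = 0.871138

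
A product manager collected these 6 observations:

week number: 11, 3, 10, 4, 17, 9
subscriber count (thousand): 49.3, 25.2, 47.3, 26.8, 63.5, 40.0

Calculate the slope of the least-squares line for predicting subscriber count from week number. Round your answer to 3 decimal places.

2.836

n = 6, Σx = 54, Σy = 252.1, Σxy = 2637.6, Σx² = 616
Sxx = Σx² − (Σx)²/n = 616 − 486 = 130
Sxy = Σxy − (Σx)(Σy)/n = 2637.6 − 2268.9 = 368.7
b = Sxy/Sxx = 368.7/130 = 2.836154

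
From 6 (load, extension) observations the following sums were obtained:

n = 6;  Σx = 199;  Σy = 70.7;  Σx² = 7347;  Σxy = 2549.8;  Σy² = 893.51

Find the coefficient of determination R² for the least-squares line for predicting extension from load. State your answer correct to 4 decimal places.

0.9304

Sxx = Σx² − (Σx)²/n = 7347 − 6600.166667 = 746.833333
Sxy = Σxy − (Σx)(Σy)/n = 2549.8 − 2344.883333 = 204.916667
Syy = Σy² − (Σy)²/n = 893.51 − 833.081667 = 60.428333
R² = Sxy²/(Sxx·Syy) = (204.916667)²/(746.833333·60.428333) = 0.930444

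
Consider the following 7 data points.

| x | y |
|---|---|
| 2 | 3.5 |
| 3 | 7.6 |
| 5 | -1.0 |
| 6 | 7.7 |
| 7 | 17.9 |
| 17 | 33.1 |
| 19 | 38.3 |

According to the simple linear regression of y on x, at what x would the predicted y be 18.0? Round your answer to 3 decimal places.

n = 7, Σx = 59, Σy = 107.1, Σxy = 1486.7, Σx² = 773
Sxx = Σx² − (Σx)²/n = 773 − 497.285714 = 275.714286
Sxy = Σxy − (Σx)(Σy)/n = 1486.7 − 902.7 = 584
b = Sxy/Sxx = 584/275.714286 = 2.118135
a = ȳ − b·x̄ = 15.3 − 2.118135·8.428571 = -2.552850
Set a + b·x = 18.0: x = (18.0 − (-2.552850)) / 2.118135 = 9.703278

9.703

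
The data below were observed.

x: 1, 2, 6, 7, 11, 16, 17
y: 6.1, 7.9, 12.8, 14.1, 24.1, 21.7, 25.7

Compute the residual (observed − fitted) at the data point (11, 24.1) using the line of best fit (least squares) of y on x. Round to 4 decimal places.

5.1978

n = 7, Σx = 60, Σy = 112.4, Σxy = 1246.6, Σx² = 756
Sxx = Σx² − (Σx)²/n = 756 − 514.285714 = 241.714286
Sxy = Σxy − (Σx)(Σy)/n = 1246.6 − 963.428571 = 283.171429
b = Sxy/Sxx = 283.171429/241.714286 = 1.171513
a = ȳ − b·x̄ = 16.057143 − 1.171513·8.571429 = 6.015603
ŷ(11) = 6.015603 + 1.171513·11 = 18.902246
residual = y − ŷ = 24.1 − 18.902246 = 5.197754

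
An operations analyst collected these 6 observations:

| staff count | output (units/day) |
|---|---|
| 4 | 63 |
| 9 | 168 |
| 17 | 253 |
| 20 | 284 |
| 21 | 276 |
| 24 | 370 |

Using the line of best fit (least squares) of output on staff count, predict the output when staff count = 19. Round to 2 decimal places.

278.40

n = 6, Σx = 95, Σy = 1414, Σxy = 26421, Σx² = 1803
Sxx = Σx² − (Σx)²/n = 1803 − 1504.166667 = 298.833333
Sxy = Σxy − (Σx)(Σy)/n = 26421 − 22388.333333 = 4032.666667
b = Sxy/Sxx = 4032.666667/298.833333 = 13.494702
a = ȳ − b·x̄ = 235.666667 − 13.494702·15.833333 = 22.000558
ŷ(19) = a + b·19 = 22.000558 + 13.494702·19 = 278.399888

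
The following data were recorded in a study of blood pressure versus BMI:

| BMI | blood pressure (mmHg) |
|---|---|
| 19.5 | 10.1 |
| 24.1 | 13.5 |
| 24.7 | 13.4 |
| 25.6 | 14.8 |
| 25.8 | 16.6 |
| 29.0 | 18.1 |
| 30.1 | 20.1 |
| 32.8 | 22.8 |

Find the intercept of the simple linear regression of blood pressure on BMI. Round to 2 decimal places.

-9.69

n = 8, Σx = 211.6, Σy = 129.4, Σxy = 3538.19, Σx² = 5715
Sxx = Σx² − (Σx)²/n = 5715 − 5596.82 = 118.18
Sxy = Σxy − (Σx)(Σy)/n = 3538.19 − 3422.63 = 115.56
b = Sxy/Sxx = 115.56/118.18 = 0.977830
a = ȳ − b·x̄ = 16.175 − 0.977830·26.45 = -9.688615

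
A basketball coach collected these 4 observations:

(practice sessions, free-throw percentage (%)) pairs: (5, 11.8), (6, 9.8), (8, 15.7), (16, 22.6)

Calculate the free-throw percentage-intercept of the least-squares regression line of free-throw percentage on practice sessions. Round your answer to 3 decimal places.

5.508

n = 4, Σx = 35, Σy = 59.9, Σxy = 605, Σx² = 381
Sxx = Σx² − (Σx)²/n = 381 − 306.25 = 74.75
Sxy = Σxy − (Σx)(Σy)/n = 605 − 524.125 = 80.875
b = Sxy/Sxx = 80.875/74.75 = 1.081940
a = ȳ − b·x̄ = 14.975 − 1.081940·8.75 = 5.508027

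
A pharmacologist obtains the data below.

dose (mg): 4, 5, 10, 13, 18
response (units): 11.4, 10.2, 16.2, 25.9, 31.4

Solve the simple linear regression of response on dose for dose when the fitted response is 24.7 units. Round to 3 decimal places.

n = 5, Σx = 50, Σy = 95.1, Σxy = 1160.5, Σx² = 634
Sxx = Σx² − (Σx)²/n = 634 − 500 = 134
Sxy = Σxy − (Σx)(Σy)/n = 1160.5 − 951 = 209.5
b = Sxy/Sxx = 209.5/134 = 1.563433
a = ȳ − b·x̄ = 19.02 − 1.563433·10 = 3.385672
Set a + b·x = 24.7: x = (24.7 − 3.385672) / 1.563433 = 13.633031

13.633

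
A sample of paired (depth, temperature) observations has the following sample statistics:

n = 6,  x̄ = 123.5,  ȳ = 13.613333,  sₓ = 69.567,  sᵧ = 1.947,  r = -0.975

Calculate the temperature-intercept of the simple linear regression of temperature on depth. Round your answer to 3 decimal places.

16.983

b = r · sᵧ/sₓ = -0.975 · 1.947/69.567 = -0.027288
a = ȳ − b·x̄ = 13.613333 − (-0.027288)·123.5 = 16.983367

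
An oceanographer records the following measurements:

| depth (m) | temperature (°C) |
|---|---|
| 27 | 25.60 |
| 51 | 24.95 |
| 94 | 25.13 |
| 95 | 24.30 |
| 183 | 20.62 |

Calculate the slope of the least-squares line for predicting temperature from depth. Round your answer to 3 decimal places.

-0.031

n = 5, Σx = 450, Σy = 120.6, Σxy = 10407.83, Σx² = 54680
Sxx = Σx² − (Σx)²/n = 54680 − 40500 = 14180
Sxy = Σxy − (Σx)(Σy)/n = 10407.83 − 10854 = -446.17
b = Sxy/Sxx = -446.17/14180 = -0.031465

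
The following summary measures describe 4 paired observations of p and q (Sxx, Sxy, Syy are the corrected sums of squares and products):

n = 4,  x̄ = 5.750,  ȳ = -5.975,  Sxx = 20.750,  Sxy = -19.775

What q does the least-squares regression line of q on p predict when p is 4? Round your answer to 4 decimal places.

-4.3072

b = Sxy/Sxx = -19.775/20.75 = -0.953012
a = ȳ − b·x̄ = -5.975 − (-0.953012)·5.75 = -0.495181
ŷ(4) = a + b·4 = -0.495181 + (-0.953012)·4 = -4.307229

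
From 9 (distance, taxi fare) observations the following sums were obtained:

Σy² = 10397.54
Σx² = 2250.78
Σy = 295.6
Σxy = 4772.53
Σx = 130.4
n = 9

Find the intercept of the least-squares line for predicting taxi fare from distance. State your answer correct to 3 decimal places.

13.217

Sxx = Σx² − (Σx)²/n = 2250.78 − 1889.351111 = 361.428889
Sxy = Σxy − (Σx)(Σy)/n = 4772.53 − 4282.915556 = 489.614444
b = Sxy/Sxx = 489.614444/361.428889 = 1.354663
a = ȳ − b·x̄ = 32.844444 − 1.354663·14.488889 = 13.216879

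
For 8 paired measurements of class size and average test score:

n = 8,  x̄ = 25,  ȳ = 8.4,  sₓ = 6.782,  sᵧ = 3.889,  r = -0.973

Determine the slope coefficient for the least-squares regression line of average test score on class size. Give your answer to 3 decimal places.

b = r · sᵧ/sₓ = -0.973 · 3.889/6.782 = -0.557947

-0.558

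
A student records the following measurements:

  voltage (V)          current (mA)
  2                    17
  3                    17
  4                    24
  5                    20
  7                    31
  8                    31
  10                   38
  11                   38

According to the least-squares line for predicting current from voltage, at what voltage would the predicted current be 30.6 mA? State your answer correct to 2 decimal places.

n = 8, Σx = 50, Σy = 216, Σxy = 1544, Σx² = 388
Sxx = Σx² − (Σx)²/n = 388 − 312.5 = 75.5
Sxy = Σxy − (Σx)(Σy)/n = 1544 − 1350 = 194
b = Sxy/Sxx = 194/75.5 = 2.569536
a = ȳ − b·x̄ = 27 − 2.569536·6.25 = 10.940397
Set a + b·x = 30.6: x = (30.6 − 10.940397) / 2.569536 = 7.651031

7.65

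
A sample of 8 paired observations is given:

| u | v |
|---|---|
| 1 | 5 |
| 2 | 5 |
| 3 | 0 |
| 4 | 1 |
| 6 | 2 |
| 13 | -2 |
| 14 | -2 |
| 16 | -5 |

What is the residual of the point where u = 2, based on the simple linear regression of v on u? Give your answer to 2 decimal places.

n = 8, Σx = 59, Σy = 4, Σxy = -103, Σx² = 687
Sxx = Σx² − (Σx)²/n = 687 − 435.125 = 251.875
Sxy = Σxy − (Σx)(Σy)/n = -103 − 29.5 = -132.5
b = Sxy/Sxx = -132.5/251.875 = -0.526055
a = ȳ − b·x̄ = 0.5 − (-0.526055)·7.375 = 4.379653
ŷ(2) = 4.379653 + (-0.526055)·2 = 3.327543
residual = y − ŷ = 5 − 3.327543 = 1.672457

1.67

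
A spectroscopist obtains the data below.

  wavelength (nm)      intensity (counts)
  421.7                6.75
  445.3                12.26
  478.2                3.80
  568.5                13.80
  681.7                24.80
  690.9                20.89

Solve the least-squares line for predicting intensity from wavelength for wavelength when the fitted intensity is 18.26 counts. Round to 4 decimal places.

n = 6, Σx = 3286.3, Σy = 82.3, Σxy = 49307.374, Σx² = 1870048.17
Sxx = Σx² − (Σx)²/n = 1870048.17 − 1799961.281667 = 70086.888333
Sxy = Σxy − (Σx)(Σy)/n = 49307.374 − 45077.081667 = 4230.292333
b = Sxy/Sxx = 4230.292333/70086.888333 = 0.060358
a = ȳ − b·x̄ = 13.716667 − 0.060358·547.716667 = -19.342322
Set a + b·x = 18.26: x = (18.26 − (-19.342322)) / 0.060358 = 622.989974

622.9900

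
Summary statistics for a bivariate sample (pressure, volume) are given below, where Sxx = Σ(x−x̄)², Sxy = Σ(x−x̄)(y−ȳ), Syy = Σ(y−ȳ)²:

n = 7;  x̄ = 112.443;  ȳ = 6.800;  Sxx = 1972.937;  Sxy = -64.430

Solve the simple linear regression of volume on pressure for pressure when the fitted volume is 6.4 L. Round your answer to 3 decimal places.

124.692

b = Sxy/Sxx = -64.43/1972.937 = -0.032657
a = ȳ − b·x̄ = 6.8 − (-0.032657)·112.443 = 10.472039
Set a + b·x = 6.4: x = (6.4 − 10.472039) / (-0.032657) = 124.691561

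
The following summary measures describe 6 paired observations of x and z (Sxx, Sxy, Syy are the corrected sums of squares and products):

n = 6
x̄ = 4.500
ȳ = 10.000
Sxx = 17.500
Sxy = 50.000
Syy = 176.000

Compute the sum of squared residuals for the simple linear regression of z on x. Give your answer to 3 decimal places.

b = Sxy/Sxx = 50/17.5 = 2.857143
SSE = Syy − b·Sxy = 176 − 2.857143·50 = 33.142857

33.143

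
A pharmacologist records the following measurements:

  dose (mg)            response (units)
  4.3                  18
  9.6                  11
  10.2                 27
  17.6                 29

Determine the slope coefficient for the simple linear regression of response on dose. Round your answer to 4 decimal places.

0.9214

n = 4, Σx = 41.7, Σy = 85, Σxy = 968.8, Σx² = 524.45
Sxx = Σx² − (Σx)²/n = 524.45 − 434.7225 = 89.7275
Sxy = Σxy − (Σx)(Σy)/n = 968.8 − 886.125 = 82.675
b = Sxy/Sxx = 82.675/89.7275 = 0.921401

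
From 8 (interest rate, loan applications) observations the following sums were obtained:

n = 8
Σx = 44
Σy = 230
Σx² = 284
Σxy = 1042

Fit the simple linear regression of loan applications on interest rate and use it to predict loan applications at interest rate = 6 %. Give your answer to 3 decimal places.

26.095

Sxx = Σx² − (Σx)²/n = 284 − 242 = 42
Sxy = Σxy − (Σx)(Σy)/n = 1042 − 1265 = -223
b = Sxy/Sxx = -223/42 = -5.309524
a = ȳ − b·x̄ = 28.75 − (-5.309524)·5.5 = 57.952381
ŷ(6) = a + b·6 = 57.952381 + (-5.309524)·6 = 26.095238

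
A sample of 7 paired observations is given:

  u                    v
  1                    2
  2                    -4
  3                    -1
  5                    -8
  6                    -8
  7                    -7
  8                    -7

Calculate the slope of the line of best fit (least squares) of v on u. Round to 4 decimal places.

n = 7, Σx = 32, Σy = -33, Σxy = -202, Σx² = 188
Sxx = Σx² − (Σx)²/n = 188 − 146.285714 = 41.714286
Sxy = Σxy − (Σx)(Σy)/n = -202 − (-150.857143) = -51.142857
b = Sxy/Sxx = -51.142857/41.714286 = -1.226027

-1.2260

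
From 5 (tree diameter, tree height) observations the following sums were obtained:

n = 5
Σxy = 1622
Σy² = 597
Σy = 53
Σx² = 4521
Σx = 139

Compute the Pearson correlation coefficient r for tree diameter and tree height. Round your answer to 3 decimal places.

Sxx = Σx² − (Σx)²/n = 4521 − 3864.2 = 656.8
Sxy = Σxy − (Σx)(Σy)/n = 1622 − 1473.4 = 148.6
Syy = Σy² − (Σy)²/n = 597 − 561.8 = 35.2
r = Sxy/√(Sxx·Syy) = 148.6/√(23119.36) = 148.6/152.050518 = 0.977307

0.977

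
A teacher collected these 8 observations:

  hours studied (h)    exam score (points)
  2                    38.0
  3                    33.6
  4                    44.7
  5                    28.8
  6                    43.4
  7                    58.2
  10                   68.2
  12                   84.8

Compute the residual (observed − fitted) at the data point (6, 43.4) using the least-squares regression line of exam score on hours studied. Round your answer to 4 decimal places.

n = 8, Σx = 49, Σy = 399.7, Σxy = 2867, Σx² = 383
Sxx = Σx² − (Σx)²/n = 383 − 300.125 = 82.875
Sxy = Σxy − (Σx)(Σy)/n = 2867 − 2448.1625 = 418.8375
b = Sxy/Sxx = 418.8375/82.875 = 5.053846
a = ȳ − b·x̄ = 49.9625 − 5.053846·6.125 = 19.007692
ŷ(6) = 19.007692 + 5.053846·6 = 49.330769
residual = y − ŷ = 43.4 − 49.330769 = -5.930769

-5.9308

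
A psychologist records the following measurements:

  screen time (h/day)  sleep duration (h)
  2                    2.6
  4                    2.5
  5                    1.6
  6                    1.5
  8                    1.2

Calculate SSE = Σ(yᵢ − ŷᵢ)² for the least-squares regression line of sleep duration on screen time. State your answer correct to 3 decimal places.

0.236

n = 5, Σx = 25, Σy = 9.4, Σxy = 41.8, Σx² = 145, Σy² = 19.26
Sxx = Σx² − (Σx)²/n = 145 − 125 = 20
Sxy = Σxy − (Σx)(Σy)/n = 41.8 − 47 = -5.2
Syy = Σy² − (Σy)²/n = 19.26 − 17.672 = 1.588
b = Sxy/Sxx = -5.2/20 = -0.26
SSE = Syy − b·Sxy = 1.588 − (-0.26)·(-5.2) = 0.236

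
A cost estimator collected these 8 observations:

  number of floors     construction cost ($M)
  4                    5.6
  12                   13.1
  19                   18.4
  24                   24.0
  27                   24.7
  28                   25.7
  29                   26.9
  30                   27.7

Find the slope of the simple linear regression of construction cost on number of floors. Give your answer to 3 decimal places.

n = 8, Σx = 173, Σy = 166.1, Σxy = 4102.8, Σx² = 4351
Sxx = Σx² − (Σx)²/n = 4351 − 3741.125 = 609.875
Sxy = Σxy − (Σx)(Σy)/n = 4102.8 − 3591.9125 = 510.8875
b = Sxy/Sxx = 510.8875/609.875 = 0.837692

0.838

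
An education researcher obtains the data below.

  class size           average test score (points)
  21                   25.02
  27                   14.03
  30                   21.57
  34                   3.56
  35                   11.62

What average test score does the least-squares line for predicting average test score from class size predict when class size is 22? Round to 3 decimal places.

23.720

n = 5, Σx = 147, Σy = 75.8, Σxy = 2079.07, Σx² = 4451
Sxx = Σx² − (Σx)²/n = 4451 − 4321.8 = 129.2
Sxy = Σxy − (Σx)(Σy)/n = 2079.07 − 2228.52 = -149.45
b = Sxy/Sxx = -149.45/129.2 = -1.156734
a = ȳ − b·x̄ = 15.16 − (-1.156734)·29.4 = 49.167972
ŷ(22) = a + b·22 = 49.167972 + (-1.156734)·22 = 23.719830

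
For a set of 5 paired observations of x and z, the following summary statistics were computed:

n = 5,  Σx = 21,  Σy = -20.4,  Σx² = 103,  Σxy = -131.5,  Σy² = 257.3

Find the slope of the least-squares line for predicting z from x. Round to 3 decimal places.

-3.096

Sxx = Σx² − (Σx)²/n = 103 − 88.2 = 14.8
Sxy = Σxy − (Σx)(Σy)/n = -131.5 − (-85.68) = -45.82
b = Sxy/Sxx = -45.82/14.8 = -3.095946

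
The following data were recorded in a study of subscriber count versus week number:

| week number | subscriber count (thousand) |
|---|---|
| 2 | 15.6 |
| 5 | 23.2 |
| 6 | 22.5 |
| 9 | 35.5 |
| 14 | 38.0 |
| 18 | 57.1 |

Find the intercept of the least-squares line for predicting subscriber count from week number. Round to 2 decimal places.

10.26

n = 6, Σx = 54, Σy = 191.9, Σxy = 2161.5, Σx² = 666
Sxx = Σx² − (Σx)²/n = 666 − 486 = 180
Sxy = Σxy − (Σx)(Σy)/n = 2161.5 − 1727.1 = 434.4
b = Sxy/Sxx = 434.4/180 = 2.413333
a = ȳ − b·x̄ = 31.983333 − 2.413333·9 = 10.263333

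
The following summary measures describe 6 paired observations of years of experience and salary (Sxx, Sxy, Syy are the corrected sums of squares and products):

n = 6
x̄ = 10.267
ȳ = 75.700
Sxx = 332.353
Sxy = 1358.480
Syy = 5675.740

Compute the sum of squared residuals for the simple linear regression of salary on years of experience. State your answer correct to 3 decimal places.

123.006

b = Sxy/Sxx = 1358.48/332.353 = 4.087461
SSE = Syy − b·Sxy = 5675.74 − 4.087461·1358.48 = 123.005677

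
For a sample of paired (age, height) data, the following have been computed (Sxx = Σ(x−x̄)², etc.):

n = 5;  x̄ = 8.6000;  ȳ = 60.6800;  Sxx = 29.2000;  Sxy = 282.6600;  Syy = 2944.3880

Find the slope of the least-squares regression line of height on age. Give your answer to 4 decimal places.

b = Sxy/Sxx = 282.66/29.2 = 9.680137

9.6801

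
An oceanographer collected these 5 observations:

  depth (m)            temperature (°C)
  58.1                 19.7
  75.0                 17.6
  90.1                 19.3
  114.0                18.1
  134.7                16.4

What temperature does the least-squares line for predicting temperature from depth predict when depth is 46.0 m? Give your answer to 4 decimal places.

19.8068

n = 5, Σx = 471.9, Σy = 91.1, Σxy = 8475.98, Σx² = 48258.71
Sxx = Σx² − (Σx)²/n = 48258.71 − 44537.922 = 3720.788
Sxy = Σxy − (Σx)(Σy)/n = 8475.98 − 8598.018 = -122.038
b = Sxy/Sxx = -122.038/3720.788 = -0.032799
a = ȳ − b·x̄ = 18.22 − (-0.032799)·94.38 = 21.315566
ŷ(46.0) = a + b·46.0 = 21.315566 + (-0.032799)·46 = 19.806814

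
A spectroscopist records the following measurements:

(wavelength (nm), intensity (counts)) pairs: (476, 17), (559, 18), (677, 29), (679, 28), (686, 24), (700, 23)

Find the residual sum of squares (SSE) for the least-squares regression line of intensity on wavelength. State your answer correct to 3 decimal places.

39.046

n = 6, Σx = 3777, Σy = 139, Σxy = 89363, Σx² = 2419023, Σy² = 3343
Sxx = Σx² − (Σx)²/n = 2419023 − 2377621.5 = 41401.5
Sxy = Σxy − (Σx)(Σy)/n = 89363 − 87500.5 = 1862.5
Syy = Σy² − (Σy)²/n = 3343 − 3220.166667 = 122.833333
b = Sxy/Sxx = 1862.5/41401.5 = 0.044986
SSE = Syy − b·Sxy = 122.833333 − 0.044986·1862.5 = 39.046363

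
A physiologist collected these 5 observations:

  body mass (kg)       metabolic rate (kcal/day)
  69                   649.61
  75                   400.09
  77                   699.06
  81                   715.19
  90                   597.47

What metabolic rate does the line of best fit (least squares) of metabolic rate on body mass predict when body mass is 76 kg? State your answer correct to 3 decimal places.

608.881

n = 5, Σx = 392, Σy = 3061.42, Σxy = 240360.15, Σx² = 30976
Sxx = Σx² − (Σx)²/n = 30976 − 30732.8 = 243.2
Sxy = Σxy − (Σx)(Σy)/n = 240360.15 − 240015.328 = 344.822
b = Sxy/Sxx = 344.822/243.2 = 1.417854
a = ȳ − b·x̄ = 612.284 − 1.417854·78.4 = 501.124276
ŷ(76) = a + b·76 = 501.124276 + 1.417854·76 = 608.881151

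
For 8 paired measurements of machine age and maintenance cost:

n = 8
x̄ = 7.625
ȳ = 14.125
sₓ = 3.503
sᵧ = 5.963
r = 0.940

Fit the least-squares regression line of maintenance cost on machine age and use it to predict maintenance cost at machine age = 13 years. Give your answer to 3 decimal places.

22.726

b = r · sᵧ/sₓ = 0.94 · 5.963/3.503 = 1.600120
a = ȳ − b·x̄ = 14.125 − 1.600120·7.625 = 1.924086
ŷ(13) = a + b·13 = 1.924086 + 1.600120·13 = 22.725644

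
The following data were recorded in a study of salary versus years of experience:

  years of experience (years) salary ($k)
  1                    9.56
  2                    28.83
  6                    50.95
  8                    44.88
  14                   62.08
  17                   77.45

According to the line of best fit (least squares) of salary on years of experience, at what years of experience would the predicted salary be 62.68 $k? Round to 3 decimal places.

n = 6, Σx = 48, Σy = 273.75, Σxy = 2917.73, Σx² = 590
Sxx = Σx² − (Σx)²/n = 590 − 384 = 206
Sxy = Σxy − (Σx)(Σy)/n = 2917.73 − 2190 = 727.73
b = Sxy/Sxx = 727.73/206 = 3.532670
a = ȳ − b·x̄ = 45.625 − 3.532670·8 = 17.363641
Set a + b·x = 62.68: x = (62.68 − 17.363641) / 3.532670 = 12.827793

12.828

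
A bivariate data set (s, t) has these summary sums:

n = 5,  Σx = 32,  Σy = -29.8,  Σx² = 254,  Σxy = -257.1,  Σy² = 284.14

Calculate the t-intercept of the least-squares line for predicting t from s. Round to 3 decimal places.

2.675

Sxx = Σx² − (Σx)²/n = 254 − 204.8 = 49.2
Sxy = Σxy − (Σx)(Σy)/n = -257.1 − (-190.72) = -66.38
b = Sxy/Sxx = -66.38/49.2 = -1.349187
a = ȳ − b·x̄ = -5.96 − (-1.349187)·6.4 = 2.674797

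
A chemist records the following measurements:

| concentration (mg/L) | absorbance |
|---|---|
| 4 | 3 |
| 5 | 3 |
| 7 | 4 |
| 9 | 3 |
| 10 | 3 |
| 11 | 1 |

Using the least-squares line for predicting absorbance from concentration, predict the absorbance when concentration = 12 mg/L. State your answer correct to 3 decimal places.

n = 6, Σx = 46, Σy = 17, Σxy = 123, Σx² = 392
Sxx = Σx² − (Σx)²/n = 392 − 352.666667 = 39.333333
Sxy = Σxy − (Σx)(Σy)/n = 123 − 130.333333 = -7.333333
b = Sxy/Sxx = -7.333333/39.333333 = -0.186441
a = ȳ − b·x̄ = 2.833333 − (-0.186441)·7.666667 = 4.262712
ŷ(12) = a + b·12 = 4.262712 + (-0.186441)·12 = 2.025424

2.025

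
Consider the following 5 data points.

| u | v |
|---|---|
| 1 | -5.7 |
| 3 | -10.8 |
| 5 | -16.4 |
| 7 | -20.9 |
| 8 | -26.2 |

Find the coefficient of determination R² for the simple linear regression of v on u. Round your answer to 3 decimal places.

0.987

n = 5, Σx = 24, Σy = -80, Σxy = -476, Σx² = 148, Σy² = 1541.34
Sxx = Σx² − (Σx)²/n = 148 − 115.2 = 32.8
Sxy = Σxy − (Σx)(Σy)/n = -476 − (-384) = -92
Syy = Σy² − (Σy)²/n = 1541.34 − 1280 = 261.34
R² = Sxy²/(Sxx·Syy) = (-92)²/(32.8·261.34) = 0.987406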